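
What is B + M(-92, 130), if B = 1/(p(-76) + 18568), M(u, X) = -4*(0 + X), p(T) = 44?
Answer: -9678239/18612 ≈ -520.00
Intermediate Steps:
M(u, X) = -4*X
B = 1/18612 (B = 1/(44 + 18568) = 1/18612 ≈ 5.3729e-5)
B + M(-92, 130) = 1/18612 - 4*130 = 1/18612 - 520 = -9678239/18612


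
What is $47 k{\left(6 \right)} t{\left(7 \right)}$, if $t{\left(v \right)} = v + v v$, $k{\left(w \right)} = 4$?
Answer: $10528$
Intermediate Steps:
$t{\left(v \right)} = v + v^{2}$
$47 k{\left(6 \right)} t{\left(7 \right)} = 47 \cdot 4 \cdot 7 \left(1 + 7\right) = 188 \cdot 7 \cdot 8 = 188 \cdot 56 = 10528$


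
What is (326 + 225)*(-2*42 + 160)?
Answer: 41876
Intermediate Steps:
(326 + 225)*(-2*42 + 160) = 551*(-84 + 160) = 551*76 = 41876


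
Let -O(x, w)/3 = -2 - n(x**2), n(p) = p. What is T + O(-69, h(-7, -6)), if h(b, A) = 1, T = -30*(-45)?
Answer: 15639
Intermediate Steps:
T = 1350
O(x, w) = 6 + 3*x**2 (O(x, w) = -3*(-2 - x**2) = 6 + 3*x**2)
T + O(-69, h(-7, -6)) = 1350 + (6 + 3*(-69)**2) = 1350 + (6 + 3*4761) = 1350 + (6 + 14283) = 1350 + 14289 = 15639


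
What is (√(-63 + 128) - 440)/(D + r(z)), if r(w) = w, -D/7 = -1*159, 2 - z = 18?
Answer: -440/1097 + √65/1097 ≈ -0.39374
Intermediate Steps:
z = -16 (z = 2 - 1*18 = 2 - 18 = -16)
D = 1113 (D = -(-7)*159 = -7*(-159) = 1113)
(√(-63 + 128) - 440)/(D + r(z)) = (√(-63 + 128) - 440)/(1113 - 16) = (√65 - 440)/1097 = (-440 + √65)*(1/1097) = -440/1097 + √65/1097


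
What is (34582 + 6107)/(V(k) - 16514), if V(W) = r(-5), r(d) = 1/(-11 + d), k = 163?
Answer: -217008/88075 ≈ -2.4639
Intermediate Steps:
V(W) = -1/16 (V(W) = 1/(-11 - 5) = 1/(-16) = -1/16)
(34582 + 6107)/(V(k) - 16514) = (34582 + 6107)/(-1/16 - 16514) = 40689/(-264225/16) = 40689*(-16/264225) = -217008/88075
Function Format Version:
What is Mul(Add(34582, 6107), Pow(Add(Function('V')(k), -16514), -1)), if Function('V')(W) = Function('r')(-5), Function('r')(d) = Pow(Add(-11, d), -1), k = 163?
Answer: Rational(-217008, 88075) ≈ -2.4639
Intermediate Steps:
Function('V')(W) = Rational(-1, 16) (Function('V')(W) = Pow(Add(-11, -5), -1) = Pow(-16, -1) = Rational(-1, 16))
Mul(Add(34582, 6107), Pow(Add(Function('V')(k), -16514), -1)) = Mul(Add(34582, 6107), Pow(Add(Rational(-1, 16), -16514), -1)) = Mul(40689, Pow(Rational(-264225, 16), -1)) = Mul(40689, Rational(-16, 264225)) = Rational(-217008, 88075)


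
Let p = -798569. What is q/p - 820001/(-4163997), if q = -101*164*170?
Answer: 12380143250929/3325238920293 ≈ 3.7231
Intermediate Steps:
q = -2815880 (q = -16564*170 = -2815880)
q/p - 820001/(-4163997) = -2815880/(-798569) - 820001/(-4163997) = -2815880*(-1/798569) - 820001*(-1/4163997) = 2815880/798569 + 820001/4163997 = 12380143250929/3325238920293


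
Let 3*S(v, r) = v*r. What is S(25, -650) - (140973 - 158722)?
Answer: 36997/3 ≈ 12332.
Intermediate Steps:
S(v, r) = r*v/3 (S(v, r) = (v*r)/3 = (r*v)/3 = r*v/3)
S(25, -650) - (140973 - 158722) = (⅓)*(-650)*25 - (140973 - 158722) = -16250/3 - 1*(-17749) = -16250/3 + 17749 = 36997/3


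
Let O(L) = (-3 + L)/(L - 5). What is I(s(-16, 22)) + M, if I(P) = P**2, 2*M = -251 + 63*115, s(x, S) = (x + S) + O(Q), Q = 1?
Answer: 14157/4 ≈ 3539.3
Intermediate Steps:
O(L) = (-3 + L)/(-5 + L)
s(x, S) = 1/2 + S + x (s(x, S) = (x + S) + (-3 + 1)/(-5 + 1) = (S + x) - 2/(-4) = (S + x) - 1/4*(-2) = (S + x) + 1/2 = 1/2 + S + x)
M = 3497 (M = (-251 + 63*115)/2 = (-251 + 7245)/2 = (1/2)*6994 = 3497)
I(s(-16, 22)) + M = (1/2 + 22 - 16)**2 + 3497 = (13/2)**2 + 3497 = 169/4 + 3497 = 14157/4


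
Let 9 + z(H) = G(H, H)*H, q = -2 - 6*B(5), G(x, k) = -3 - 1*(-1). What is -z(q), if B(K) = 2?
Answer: -19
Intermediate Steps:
G(x, k) = -2 (G(x, k) = -3 + 1 = -2)
q = -14 (q = -2 - 6*2 = -2 - 12 = -14)
z(H) = -9 - 2*H
-z(q) = -(-9 - 2*(-14)) = -(-9 + 28) = -1*19 = -19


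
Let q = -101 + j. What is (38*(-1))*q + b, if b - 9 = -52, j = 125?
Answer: -955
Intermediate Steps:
b = -43 (b = 9 - 52 = -43)
q = 24 (q = -101 + 125 = 24)
(38*(-1))*q + b = (38*(-1))*24 - 43 = -38*24 - 43 = -912 - 43 = -955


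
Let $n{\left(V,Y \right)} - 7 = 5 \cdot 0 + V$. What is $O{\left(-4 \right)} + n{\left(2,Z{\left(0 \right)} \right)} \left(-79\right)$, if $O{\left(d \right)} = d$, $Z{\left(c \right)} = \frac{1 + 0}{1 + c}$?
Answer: $-715$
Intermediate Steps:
$Z{\left(c \right)} = \frac{1}{1 + c}$ ($Z{\left(c \right)} = 1 \frac{1}{1 + c} = \frac{1}{1 + c}$)
$n{\left(V,Y \right)} = 7 + V$ ($n{\left(V,Y \right)} = 7 + \left(5 \cdot 0 + V\right) = 7 + \left(0 + V\right) = 7 + V$)
$O{\left(-4 \right)} + n{\left(2,Z{\left(0 \right)} \right)} \left(-79\right) = -4 + \left(7 + 2\right) \left(-79\right) = -4 + 9 \left(-79\right) = -4 - 711 = -715$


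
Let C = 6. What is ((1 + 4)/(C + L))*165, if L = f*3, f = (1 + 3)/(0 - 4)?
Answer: 275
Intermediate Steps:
f = -1 (f = 4/(-4) = 4*(-¼) = -1)
L = -3 (L = -1*3 = -3)
((1 + 4)/(C + L))*165 = ((1 + 4)/(6 - 3))*165 = (5/3)*165 = 275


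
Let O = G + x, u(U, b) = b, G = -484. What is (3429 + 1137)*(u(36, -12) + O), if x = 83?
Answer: -1885758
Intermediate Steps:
O = -401 (O = -484 + 83 = -401)
(3429 + 1137)*(u(36, -12) + O) = (3429 + 1137)*(-12 - 401) = 4566*(-413) = -1885758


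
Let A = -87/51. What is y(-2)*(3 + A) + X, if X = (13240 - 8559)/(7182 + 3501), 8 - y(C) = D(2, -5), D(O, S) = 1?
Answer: 1724759/181611 ≈ 9.4970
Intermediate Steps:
A = -29/17 (A = -87*1/51 = -29/17 ≈ -1.7059)
y(C) = 7 (y(C) = 8 - 1*1 = 8 - 1 = 7)
X = 4681/10683 ≈ 0.43817
y(-2)*(3 + A) + X = 7*(3 - 29/17) + 4681/10683 = 7*(22/17) + 4681/10683 = 154/17 + 4681/10683 = 1724759/181611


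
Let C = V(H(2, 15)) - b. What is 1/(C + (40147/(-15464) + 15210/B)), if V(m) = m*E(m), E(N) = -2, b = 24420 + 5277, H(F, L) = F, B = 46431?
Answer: -79778776/2369690410189 ≈ -3.3666e-5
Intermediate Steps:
b = 29697
V(m) = -2*m (V(m) = m*(-2) = -2*m)
C = -29701 (C = -2*2 - 1*29697 = -4 - 29697 = -29701)
1/(C + (40147/(-15464) + 15210/B)) = 1/(-29701 + (40147/(-15464) + 15210/46431)) = 1/(-29701 + (40147*(-1/15464) + 15210*(1/46431))) = 1/(-29701 + (-40147/15464 + 1690/5159)) = 1/(-29701 - 180984213/79778776) = 1/(-2369690410189/79778776) = -79778776/2369690410189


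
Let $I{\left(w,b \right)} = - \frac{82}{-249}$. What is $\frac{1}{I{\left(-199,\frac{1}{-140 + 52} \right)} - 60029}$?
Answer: $- \frac{249}{14947139} \approx -1.6659 \cdot 10^{-5}$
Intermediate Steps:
$I{\left(w,b \right)} = \frac{82}{249}$ ($I{\left(w,b \right)} = \left(-82\right) \left(- \frac{1}{249}\right) = \frac{82}{249}$)
$\frac{1}{I{\left(-199,\frac{1}{-140 + 52} \right)} - 60029} = \frac{1}{\frac{82}{249} - 60029} = \frac{1}{- \frac{14947139}{249}} = - \frac{249}{14947139}$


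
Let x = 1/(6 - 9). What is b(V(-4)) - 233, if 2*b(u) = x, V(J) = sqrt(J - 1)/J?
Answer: -1399/6 ≈ -233.17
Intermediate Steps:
V(J) = sqrt(-1 + J)/J
x = -1/3 (x = 1/(-3) = -1/3 ≈ -0.33333)
b(u) = -1/6 (b(u) = (1/2)*(-1/3) = -1/6)
b(V(-4)) - 233 = -1/6 - 233 = -1399/6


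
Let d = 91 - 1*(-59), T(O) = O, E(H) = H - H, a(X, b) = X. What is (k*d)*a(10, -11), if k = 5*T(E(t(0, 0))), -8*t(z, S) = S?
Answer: 0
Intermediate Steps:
t(z, S) = -S/8
E(H) = 0
k = 0 (k = 5*0 = 0)
d = 150 (d = 91 + 59 = 150)
(k*d)*a(10, -11) = (0*150)*10 = 0*10 = 0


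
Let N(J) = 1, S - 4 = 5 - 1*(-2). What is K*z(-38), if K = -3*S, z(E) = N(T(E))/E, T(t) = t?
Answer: 33/38 ≈ 0.86842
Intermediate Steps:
S = 11 (S = 4 + (5 - 1*(-2)) = 4 + (5 + 2) = 4 + 7 = 11)
z(E) = 1/E
K = -33 (K = -3*11 = -33)
K*z(-38) = -33/(-38) = -33*(-1/38) = 33/38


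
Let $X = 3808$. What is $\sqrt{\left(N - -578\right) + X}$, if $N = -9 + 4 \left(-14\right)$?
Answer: $\sqrt{4321} \approx 65.734$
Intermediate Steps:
$N = -65$ ($N = -9 - 56 = -65$)
$\sqrt{\left(N - -578\right) + X} = \sqrt{\left(-65 - -578\right) + 3808} = \sqrt{\left(-65 + 578\right) + 3808} = \sqrt{513 + 3808} = \sqrt{4321}$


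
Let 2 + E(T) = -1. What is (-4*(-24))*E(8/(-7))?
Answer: -288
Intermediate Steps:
E(T) = -3 (E(T) = -2 - 1 = -3)
(-4*(-24))*E(8/(-7)) = -4*(-24)*(-3) = 96*(-3) = -288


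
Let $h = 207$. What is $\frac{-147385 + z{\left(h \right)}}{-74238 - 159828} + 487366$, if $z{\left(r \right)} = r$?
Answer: $\frac{57037978667}{117033} \approx 4.8737 \cdot 10^{5}$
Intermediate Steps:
$\frac{-147385 + z{\left(h \right)}}{-74238 - 159828} + 487366 = \frac{-147385 + 207}{-74238 - 159828} + 487366 = - \frac{147178}{-234066} + 487366 = \left(-147178\right) \left(- \frac{1}{234066}\right) + 487366 = \frac{73589}{117033} + 487366 = \frac{57037978667}{117033}$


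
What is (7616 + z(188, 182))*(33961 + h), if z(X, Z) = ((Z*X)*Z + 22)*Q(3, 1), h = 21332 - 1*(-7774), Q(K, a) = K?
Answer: 1178698138406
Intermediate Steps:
h = 29106 (h = 21332 + 7774 = 29106)
z(X, Z) = 66 + 3*X*Z² (z(X, Z) = ((Z*X)*Z + 22)*3 = ((X*Z)*Z + 22)*3 = (X*Z² + 22)*3 = (22 + X*Z²)*3 = 66 + 3*X*Z²)
(7616 + z(188, 182))*(33961 + h) = (7616 + (66 + 3*188*182²))*(33961 + 29106) = (7616 + (66 + 3*188*33124))*63067 = (7616 + (66 + 18681936))*63067 = (7616 + 18682002)*63067 = 18689618*63067 = 1178698138406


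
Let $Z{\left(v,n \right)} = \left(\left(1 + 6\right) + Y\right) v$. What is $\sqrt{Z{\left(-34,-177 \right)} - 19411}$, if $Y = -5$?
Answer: $i \sqrt{19479} \approx 139.57 i$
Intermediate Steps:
$Z{\left(v,n \right)} = 2 v$ ($Z{\left(v,n \right)} = \left(\left(1 + 6\right) - 5\right) v = \left(7 - 5\right) v = 2 v$)
$\sqrt{Z{\left(-34,-177 \right)} - 19411} = \sqrt{2 \left(-34\right) - 19411} = \sqrt{-68 - 19411} = \sqrt{-19479} = i \sqrt{19479}$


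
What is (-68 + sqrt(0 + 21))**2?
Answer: (68 - sqrt(21))**2 ≈ 4021.8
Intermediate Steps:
(-68 + sqrt(0 + 21))**2 = (-68 + sqrt(21))**2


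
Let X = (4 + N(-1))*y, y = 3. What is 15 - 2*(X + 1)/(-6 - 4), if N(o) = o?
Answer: 17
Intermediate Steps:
X = 9 (X = (4 - 1)*3 = 3*3 = 9)
15 - 2*(X + 1)/(-6 - 4) = 15 - 2*(9 + 1)/(-6 - 4) = 15 - 20/(-10) = 15 - 20*(-1)/10 = 15 - 2*(-1) = 15 + 2 = 17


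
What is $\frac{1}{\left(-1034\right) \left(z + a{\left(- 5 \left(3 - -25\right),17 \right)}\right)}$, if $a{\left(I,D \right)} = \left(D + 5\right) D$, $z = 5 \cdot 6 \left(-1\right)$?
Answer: $- \frac{1}{355696} \approx -2.8114 \cdot 10^{-6}$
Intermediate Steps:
$z = -30$ ($z = 30 \left(-1\right) = -30$)
$a{\left(I,D \right)} = D \left(5 + D\right)$ ($a{\left(I,D \right)} = \left(5 + D\right) D = D \left(5 + D\right)$)
$\frac{1}{\left(-1034\right) \left(z + a{\left(- 5 \left(3 - -25\right),17 \right)}\right)} = \frac{1}{\left(-1034\right) \left(-30 + 17 \left(5 + 17\right)\right)} = \frac{1}{\left(-1034\right) \left(-30 + 17 \cdot 22\right)} = \frac{1}{\left(-1034\right) \left(-30 + 374\right)} = \frac{1}{\left(-1034\right) 344} = \frac{1}{-355696} = - \frac{1}{355696}$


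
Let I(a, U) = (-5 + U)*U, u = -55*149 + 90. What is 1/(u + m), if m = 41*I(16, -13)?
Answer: 1/1489 ≈ 0.00067159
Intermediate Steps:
u = -8105 (u = -8195 + 90 = -8105)
I(a, U) = U*(-5 + U)
m = 9594 (m = 41*(-13*(-5 - 13)) = 41*(-13*(-18)) = 41*234 = 9594)
1/(u + m) = 1/(-8105 + 9594) = 1/1489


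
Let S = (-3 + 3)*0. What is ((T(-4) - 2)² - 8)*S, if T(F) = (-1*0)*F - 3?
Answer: 0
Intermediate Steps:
T(F) = -3 (T(F) = 0*F - 3 = 0 - 3 = -3)
S = 0 (S = 0*0 = 0)
((T(-4) - 2)² - 8)*S = ((-3 - 2)² - 8)*0 = ((-5)² - 8)*0 = (25 - 8)*0 = 17*0 = 0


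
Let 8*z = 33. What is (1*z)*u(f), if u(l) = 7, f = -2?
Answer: 231/8 ≈ 28.875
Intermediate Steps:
z = 33/8 (z = (1/8)*33 = 33/8 ≈ 4.1250)
(1*z)*u(f) = (1*(33/8))*7 = (33/8)*7 = 231/8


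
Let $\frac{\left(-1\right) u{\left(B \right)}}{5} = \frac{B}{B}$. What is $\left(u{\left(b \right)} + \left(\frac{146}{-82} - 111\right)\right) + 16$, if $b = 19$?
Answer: $- \frac{4173}{41} \approx -101.78$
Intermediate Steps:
$u{\left(B \right)} = -5$ ($u{\left(B \right)} = - 5 \frac{B}{B} = \left(-5\right) 1 = -5$)
$\left(u{\left(b \right)} + \left(\frac{146}{-82} - 111\right)\right) + 16 = \left(-5 + \left(\frac{146}{-82} - 111\right)\right) + 16 = \left(-5 + \left(146 \left(- \frac{1}{82}\right) - 111\right)\right) + 16 = \left(-5 - \frac{4624}{41}\right) + 16 = - \frac{4829}{41} + 16 = - \frac{4173}{41}$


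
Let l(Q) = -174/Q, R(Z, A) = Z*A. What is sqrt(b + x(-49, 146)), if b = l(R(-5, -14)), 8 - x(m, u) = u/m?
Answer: sqrt(10405)/35 ≈ 2.9144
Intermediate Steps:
R(Z, A) = A*Z
x(m, u) = 8 - u/m
b = -87/35 (b = -174/((-14*(-5))) = -174/70 = -174*1/70 = -87/35 ≈ -2.4857)
sqrt(b + x(-49, 146)) = sqrt(-87/35 + (8 - 1*146/(-49))) = sqrt(-87/35 + (8 - 1*146*(-1/49))) = sqrt(-87/35 + (8 + 146/49)) = sqrt(-87/35 + 538/49) = sqrt(2081/245) = sqrt(10405)/35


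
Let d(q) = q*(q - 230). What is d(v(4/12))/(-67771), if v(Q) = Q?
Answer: 689/609939 ≈ 0.0011296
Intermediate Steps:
d(q) = q*(-230 + q)
d(v(4/12))/(-67771) = ((4/12)*(-230 + 4/12))/(-67771) = ((4*(1/12))*(-230 + 4*(1/12)))*(-1/67771) = ((-230 + ⅓)/3)*(-1/67771) = ((⅓)*(-689/3))*(-1/67771) = -689/9*(-1/67771) = 689/609939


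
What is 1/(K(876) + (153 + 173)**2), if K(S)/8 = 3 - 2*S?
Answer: 1/92284 ≈ 1.0836e-5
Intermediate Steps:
K(S) = 24 - 16*S (K(S) = 8*(3 - 2*S) = 24 - 16*S)
1/(K(876) + (153 + 173)**2) = 1/((24 - 16*876) + (153 + 173)**2) = 1/((24 - 14016) + 326**2) = 1/(-13992 + 106276) = 1/92284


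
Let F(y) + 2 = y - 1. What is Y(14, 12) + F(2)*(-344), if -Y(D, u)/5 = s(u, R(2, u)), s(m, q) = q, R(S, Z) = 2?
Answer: 334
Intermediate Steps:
F(y) = -3 + y (F(y) = -2 + (y - 1) = -2 + (-1 + y) = -3 + y)
Y(D, u) = -10 (Y(D, u) = -5*2 = -10)
Y(14, 12) + F(2)*(-344) = -10 + (-3 + 2)*(-344) = -10 - 1*(-344) = -10 + 344 = 334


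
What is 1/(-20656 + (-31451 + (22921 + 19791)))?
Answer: -1/9395 ≈ -0.00010644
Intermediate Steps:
1/(-20656 + (-31451 + (22921 + 19791))) = 1/(-20656 + (-31451 + 42712)) = 1/(-20656 + 11261) = 1/(-9395) = -1/9395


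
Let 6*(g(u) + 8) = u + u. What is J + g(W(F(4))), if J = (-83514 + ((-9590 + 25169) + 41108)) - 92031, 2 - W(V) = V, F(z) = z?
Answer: -356600/3 ≈ -1.1887e+5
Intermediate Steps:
W(V) = 2 - V
g(u) = -8 + u/3 (g(u) = -8 + (u + u)/6 = -8 + (2*u)/6 = -8 + u/3)
J = -118858 (J = (-83514 + (15579 + 41108)) - 92031 = (-83514 + 56687) - 92031 = -26827 - 92031 = -118858)
J + g(W(F(4))) = -118858 + (-8 + (2 - 1*4)/3) = -118858 + (-8 + (2 - 4)/3) = -118858 + (-8 + (⅓)*(-2)) = -118858 + (-8 - ⅔) = -118858 - 26/3 = -356600/3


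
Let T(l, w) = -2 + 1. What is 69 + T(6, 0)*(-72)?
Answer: 141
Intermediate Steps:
T(l, w) = -1
69 + T(6, 0)*(-72) = 69 - 1*(-72) = 69 + 72 = 141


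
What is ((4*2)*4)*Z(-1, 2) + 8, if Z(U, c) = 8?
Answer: 264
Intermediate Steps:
((4*2)*4)*Z(-1, 2) + 8 = ((4*2)*4)*8 + 8 = (8*4)*8 + 8 = 32*8 + 8 = 256 + 8 = 264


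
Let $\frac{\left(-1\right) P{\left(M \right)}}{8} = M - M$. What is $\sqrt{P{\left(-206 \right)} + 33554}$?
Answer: $\sqrt{33554} \approx 183.18$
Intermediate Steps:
$P{\left(M \right)} = 0$ ($P{\left(M \right)} = - 8 \left(M - M\right) = \left(-8\right) 0 = 0$)
$\sqrt{P{\left(-206 \right)} + 33554} = \sqrt{0 + 33554} = \sqrt{33554}$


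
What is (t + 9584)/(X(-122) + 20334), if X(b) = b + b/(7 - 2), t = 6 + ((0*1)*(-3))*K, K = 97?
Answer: 23975/50469 ≈ 0.47504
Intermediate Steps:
t = 6 (t = 6 + ((0*1)*(-3))*97 = 6 + (0*(-3))*97 = 6 + 0*97 = 6 + 0 = 6)
X(b) = 6*b/5 (X(b) = b + b/5 = 6*b/5)
(t + 9584)/(X(-122) + 20334) = (6 + 9584)/((6/5)*(-122) + 20334) = 9590/(-732/5 + 20334) = 9590/(100938/5) = 9590*(5/100938) = 23975/50469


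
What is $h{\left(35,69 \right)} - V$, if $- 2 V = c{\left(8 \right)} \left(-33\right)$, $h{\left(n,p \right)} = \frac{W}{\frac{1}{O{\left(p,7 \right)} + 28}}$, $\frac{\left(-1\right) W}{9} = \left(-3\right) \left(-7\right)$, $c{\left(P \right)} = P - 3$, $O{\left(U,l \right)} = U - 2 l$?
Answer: $- \frac{31539}{2} \approx -15770.0$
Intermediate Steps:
$c{\left(P \right)} = -3 + P$
$W = -189$ ($W = - 9 \left(\left(-3\right) \left(-7\right)\right) = \left(-9\right) 21 = -189$)
$h{\left(n,p \right)} = -2646 - 189 p$ ($h{\left(n,p \right)} = - \frac{189}{\frac{1}{\left(p - 14\right) + 28}} = - \frac{189}{\frac{1}{\left(-14 + p\right) + 28}} = - \frac{189}{\frac{1}{14 + p}} = - 189 \left(14 + p\right) = -2646 - 189 p$)
$V = \frac{165}{2}$ ($V = - \frac{\left(-3 + 8\right) \left(-33\right)}{2} = - \frac{5 \left(-33\right)}{2} = \left(- \frac{1}{2}\right) \left(-165\right) = \frac{165}{2} \approx 82.5$)
$h{\left(35,69 \right)} - V = \left(-2646 - 13041\right) - \frac{165}{2} = -15687 - \frac{165}{2} = - \frac{31539}{2}$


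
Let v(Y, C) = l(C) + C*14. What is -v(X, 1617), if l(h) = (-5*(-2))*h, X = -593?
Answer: -38808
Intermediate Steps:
l(h) = 10*h
v(Y, C) = 24*C (v(Y, C) = 10*C + C*14 = 10*C + 14*C = 24*C)
-v(X, 1617) = -24*1617 = -1*38808 = -38808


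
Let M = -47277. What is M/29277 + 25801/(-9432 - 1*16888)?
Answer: -222189613/85618960 ≈ -2.5951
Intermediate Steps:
M/29277 + 25801/(-9432 - 1*16888) = -47277/29277 + 25801/(-9432 - 1*16888) = -47277*1/29277 + 25801/(-9432 - 16888) = -5253/3253 + 25801/(-26320) = -5253/3253 + 25801*(-1/26320) = -5253/3253 - 25801/26320 = -222189613/85618960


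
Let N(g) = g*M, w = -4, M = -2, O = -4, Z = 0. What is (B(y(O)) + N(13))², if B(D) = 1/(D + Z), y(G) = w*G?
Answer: 172225/256 ≈ 672.75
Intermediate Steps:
N(g) = -2*g (N(g) = g*(-2) = -2*g)
y(G) = -4*G
B(D) = 1/D (B(D) = 1/(D + 0) = 1/D)
(B(y(O)) + N(13))² = (1/(-4*(-4)) - 2*13)² = (1/16 - 26)² = (-415/16)² = 172225/256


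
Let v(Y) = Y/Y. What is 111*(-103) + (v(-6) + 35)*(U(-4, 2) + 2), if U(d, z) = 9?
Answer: -11037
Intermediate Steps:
v(Y) = 1
111*(-103) + (v(-6) + 35)*(U(-4, 2) + 2) = 111*(-103) + (1 + 35)*(9 + 2) = -11433 + 36*11 = -11433 + 396 = -11037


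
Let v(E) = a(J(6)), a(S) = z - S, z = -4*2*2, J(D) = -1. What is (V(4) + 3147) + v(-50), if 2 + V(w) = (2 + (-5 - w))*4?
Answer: 3102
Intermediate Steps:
V(w) = -14 - 4*w (V(w) = -2 + (2 + (-5 - w))*4 = -2 + (-3 - w)*4 = -2 + (-12 - 4*w) = -14 - 4*w)
z = -16 (z = -8*2 = -16)
a(S) = -16 - S
v(E) = -15 (v(E) = -16 - 1*(-1) = -16 + 1 = -15)
(V(4) + 3147) + v(-50) = ((-14 - 4*4) + 3147) - 15 = ((-14 - 16) + 3147) - 15 = (-30 + 3147) - 15 = 3117 - 15 = 3102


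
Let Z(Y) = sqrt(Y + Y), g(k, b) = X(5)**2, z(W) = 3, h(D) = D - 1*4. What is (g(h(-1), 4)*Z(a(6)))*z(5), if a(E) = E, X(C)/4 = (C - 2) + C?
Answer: 6144*sqrt(3) ≈ 10642.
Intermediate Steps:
X(C) = -8 + 8*C (X(C) = 4*((C - 2) + C) = 4*((-2 + C) + C) = 4*(-2 + 2*C) = -8 + 8*C)
h(D) = -4 + D (h(D) = D - 4 = -4 + D)
g(k, b) = 1024 (g(k, b) = (-8 + 8*5)**2 = (-8 + 40)**2 = 32**2 = 1024)
Z(Y) = sqrt(2)*sqrt(Y) (Z(Y) = sqrt(2*Y) = sqrt(2)*sqrt(Y))
(g(h(-1), 4)*Z(a(6)))*z(5) = (1024*(sqrt(2)*sqrt(6)))*3 = (1024*(2*sqrt(3)))*3 = (2048*sqrt(3))*3 = 6144*sqrt(3)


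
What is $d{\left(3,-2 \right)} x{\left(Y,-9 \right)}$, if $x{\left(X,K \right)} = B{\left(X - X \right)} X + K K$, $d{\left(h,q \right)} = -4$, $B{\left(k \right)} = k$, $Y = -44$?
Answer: $-324$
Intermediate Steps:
$x{\left(X,K \right)} = K^{2}$ ($x{\left(X,K \right)} = \left(X - X\right) X + K K = 0 X + K^{2} = 0 + K^{2} = K^{2}$)
$d{\left(3,-2 \right)} x{\left(Y,-9 \right)} = - 4 \left(-9\right)^{2} = \left(-4\right) 81 = -324$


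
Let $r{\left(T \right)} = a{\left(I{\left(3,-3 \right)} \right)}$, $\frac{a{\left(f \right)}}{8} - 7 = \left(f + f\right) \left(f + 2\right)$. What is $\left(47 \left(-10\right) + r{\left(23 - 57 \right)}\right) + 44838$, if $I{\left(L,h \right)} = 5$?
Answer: $44984$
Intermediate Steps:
$a{\left(f \right)} = 56 + 16 f \left(2 + f\right)$ ($a{\left(f \right)} = 56 + 8 \left(f + f\right) \left(f + 2\right) = 56 + 8 \cdot 2 f \left(2 + f\right) = 56 + 16 f \left(2 + f\right)$)
$r{\left(T \right)} = 616$ ($r{\left(T \right)} = 56 + 16 \cdot 5^{2} + 32 \cdot 5 = 56 + 16 \cdot 25 + 160 = 56 + 400 + 160 = 616$)
$\left(47 \left(-10\right) + r{\left(23 - 57 \right)}\right) + 44838 = \left(47 \left(-10\right) + 616\right) + 44838 = \left(-470 + 616\right) + 44838 = 146 + 44838 = 44984$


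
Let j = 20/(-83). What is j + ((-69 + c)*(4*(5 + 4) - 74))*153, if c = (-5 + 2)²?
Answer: 28953700/83 ≈ 3.4884e+5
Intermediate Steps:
j = -20/83 (j = 20*(-1/83) = -20/83 ≈ -0.24096)
c = 9 (c = (-3)² = 9)
j + ((-69 + c)*(4*(5 + 4) - 74))*153 = -20/83 + ((-69 + 9)*(4*(5 + 4) - 74))*153 = -20/83 - 60*(4*9 - 74)*153 = -20/83 - 60*(36 - 74)*153 = -20/83 - 60*(-38)*153 = -20/83 + 2280*153 = -20/83 + 348840 = 28953700/83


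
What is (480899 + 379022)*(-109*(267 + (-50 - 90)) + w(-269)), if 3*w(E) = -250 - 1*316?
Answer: -36198374495/3 ≈ -1.2066e+10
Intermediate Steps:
w(E) = -566/3 (w(E) = (-250 - 1*316)/3 = (-250 - 316)/3 = (1/3)*(-566) = -566/3)
(480899 + 379022)*(-109*(267 + (-50 - 90)) + w(-269)) = (480899 + 379022)*(-109*(267 + (-50 - 90)) - 566/3) = 859921*(-109*(267 - 140) - 566/3) = 859921*(-109*127 - 566/3) = 859921*(-13843 - 566/3) = 859921*(-42095/3) = -36198374495/3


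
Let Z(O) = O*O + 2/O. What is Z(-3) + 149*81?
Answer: 36232/3 ≈ 12077.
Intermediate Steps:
Z(O) = O² + 2/O
Z(-3) + 149*81 = (2 + (-3)³)/(-3) + 149*81 = -(2 - 27)/3 + 12069 = -⅓*(-25) + 12069 = 25/3 + 12069 = 36232/3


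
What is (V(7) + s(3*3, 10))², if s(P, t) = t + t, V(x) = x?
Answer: 729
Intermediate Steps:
s(P, t) = 2*t
(V(7) + s(3*3, 10))² = (7 + 2*10)² = (7 + 20)² = 27² = 729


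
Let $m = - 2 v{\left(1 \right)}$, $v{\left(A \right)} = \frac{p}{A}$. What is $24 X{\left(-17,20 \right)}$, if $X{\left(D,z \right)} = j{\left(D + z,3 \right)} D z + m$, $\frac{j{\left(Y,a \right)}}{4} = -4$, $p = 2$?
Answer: $130464$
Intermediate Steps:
$j{\left(Y,a \right)} = -16$ ($j{\left(Y,a \right)} = 4 \left(-4\right) = -16$)
$v{\left(A \right)} = \frac{2}{A}$
$m = -4$ ($m = - 2 \cdot \frac{2}{1} = - 2 \cdot 2 \cdot 1 = \left(-2\right) 2 = -4$)
$X{\left(D,z \right)} = -4 - 16 D z$ ($X{\left(D,z \right)} = - 16 D z - 4 = -4 - 16 D z$)
$24 X{\left(-17,20 \right)} = 24 \left(-4 - \left(-272\right) 20\right) = 24 \left(-4 + 5440\right) = 24 \cdot 5436 = 130464$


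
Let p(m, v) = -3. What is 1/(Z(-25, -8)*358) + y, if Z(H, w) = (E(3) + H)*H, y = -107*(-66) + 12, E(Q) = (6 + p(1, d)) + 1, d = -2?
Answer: 1329558301/187950 ≈ 7074.0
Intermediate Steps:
E(Q) = 4 (E(Q) = (6 - 3) + 1 = 3 + 1 = 4)
y = 7074 (y = 7062 + 12 = 7074)
Z(H, w) = H*(4 + H) (Z(H, w) = (4 + H)*H = H*(4 + H))
1/(Z(-25, -8)*358) + y = 1/(-25*(4 - 25)*358) + 7074 = 1/(-25*(-21)*358) + 7074 = 1/(525*358) + 7074 = 1/187950 + 7074 = 1329558301/187950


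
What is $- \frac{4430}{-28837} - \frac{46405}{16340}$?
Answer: $- \frac{253158957}{94239316} \approx -2.6863$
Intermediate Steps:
$- \frac{4430}{-28837} - \frac{46405}{16340} = \left(-4430\right) \left(- \frac{1}{28837}\right) - \frac{9281}{3268} = \frac{4430}{28837} - \frac{9281}{3268} = - \frac{253158957}{94239316}$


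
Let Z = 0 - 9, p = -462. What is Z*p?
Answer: 4158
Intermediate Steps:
Z = -9
Z*p = -9*(-462) = 4158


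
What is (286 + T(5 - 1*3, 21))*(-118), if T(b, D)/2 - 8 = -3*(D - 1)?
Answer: -21476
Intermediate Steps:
T(b, D) = 22 - 6*D (T(b, D) = 16 + 2*(-3*(D - 1)) = 16 + 2*(-3*(-1 + D)) = 16 + 2*(3 - 3*D) = 16 + (6 - 6*D) = 22 - 6*D)
(286 + T(5 - 1*3, 21))*(-118) = (286 + (22 - 6*21))*(-118) = (286 + (22 - 126))*(-118) = (286 - 104)*(-118) = 182*(-118) = -21476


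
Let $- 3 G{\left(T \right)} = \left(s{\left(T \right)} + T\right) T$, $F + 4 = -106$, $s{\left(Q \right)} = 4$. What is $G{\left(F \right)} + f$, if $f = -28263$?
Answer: $- \frac{96449}{3} \approx -32150.0$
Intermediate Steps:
$F = -110$ ($F = -4 - 106 = -110$)
$G{\left(T \right)} = - \frac{T \left(4 + T\right)}{3}$ ($G{\left(T \right)} = - \frac{\left(4 + T\right) T}{3} = - \frac{T \left(4 + T\right)}{3}$)
$G{\left(F \right)} + f = \left(- \frac{1}{3}\right) \left(-110\right) \left(4 - 110\right) - 28263 = \left(- \frac{1}{3}\right) \left(-110\right) \left(-106\right) - 28263 = - \frac{11660}{3} - 28263 = - \frac{96449}{3}$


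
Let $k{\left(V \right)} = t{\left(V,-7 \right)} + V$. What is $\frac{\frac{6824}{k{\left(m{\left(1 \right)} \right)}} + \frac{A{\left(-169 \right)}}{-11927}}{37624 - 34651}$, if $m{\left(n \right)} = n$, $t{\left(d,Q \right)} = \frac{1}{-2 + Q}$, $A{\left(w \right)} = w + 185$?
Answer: $\frac{91563563}{35458971} \approx 2.5822$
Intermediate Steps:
$A{\left(w \right)} = 185 + w$
$k{\left(V \right)} = - \frac{1}{9} + V$ ($k{\left(V \right)} = \frac{1}{-2 - 7} + V = \frac{1}{-9} + V = - \frac{1}{9} + V$)
$\frac{\frac{6824}{k{\left(m{\left(1 \right)} \right)}} + \frac{A{\left(-169 \right)}}{-11927}}{37624 - 34651} = \frac{\frac{6824}{- \frac{1}{9} + 1} + \frac{185 - 169}{-11927}}{37624 - 34651} = \frac{\frac{6824}{\frac{8}{9}} + 16 \left(- \frac{1}{11927}\right)}{2973} = \left(6824 \cdot \frac{9}{8} - \frac{16}{11927}\right) \frac{1}{2973} = \left(7677 - \frac{16}{11927}\right) \frac{1}{2973} = \frac{91563563}{11927} \cdot \frac{1}{2973} = \frac{91563563}{35458971}$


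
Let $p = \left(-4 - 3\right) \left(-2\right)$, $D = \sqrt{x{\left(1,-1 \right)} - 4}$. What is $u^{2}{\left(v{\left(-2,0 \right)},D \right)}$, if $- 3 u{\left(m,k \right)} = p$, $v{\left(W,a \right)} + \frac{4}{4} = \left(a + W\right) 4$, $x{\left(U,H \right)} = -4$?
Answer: $\frac{196}{9} \approx 21.778$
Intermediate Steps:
$v{\left(W,a \right)} = -1 + 4 W + 4 a$ ($v{\left(W,a \right)} = -1 + \left(a + W\right) 4 = -1 + \left(W + a\right) 4 = -1 + \left(4 W + 4 a\right) = -1 + 4 W + 4 a$)
$D = 2 i \sqrt{2}$ ($D = \sqrt{-4 - 4} = \sqrt{-8} = 2 i \sqrt{2} \approx 2.8284 i$)
$p = 14$ ($p = \left(-7\right) \left(-2\right) = 14$)
$u{\left(m,k \right)} = - \frac{14}{3}$ ($u{\left(m,k \right)} = \left(- \frac{1}{3}\right) 14 = - \frac{14}{3}$)
$u^{2}{\left(v{\left(-2,0 \right)},D \right)} = \left(- \frac{14}{3}\right)^{2} = \frac{196}{9}$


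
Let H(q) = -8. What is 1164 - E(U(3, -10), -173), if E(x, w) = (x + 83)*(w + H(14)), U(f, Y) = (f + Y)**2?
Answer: 25056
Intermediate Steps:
U(f, Y) = (Y + f)**2
E(x, w) = (-8 + w)*(83 + x) (E(x, w) = (x + 83)*(w - 8) = (83 + x)*(-8 + w) = (-8 + w)*(83 + x))
1164 - E(U(3, -10), -173) = 1164 - (-664 - 8*(-10 + 3)**2 + 83*(-173) - 173*(-10 + 3)**2) = 1164 - (-664 - 8*(-7)**2 - 14359 - 173*(-7)**2) = 1164 - (-664 - 8*49 - 14359 - 173*49) = 1164 - (-664 - 392 - 14359 - 8477) = 1164 - 1*(-23892) = 1164 + 23892 = 25056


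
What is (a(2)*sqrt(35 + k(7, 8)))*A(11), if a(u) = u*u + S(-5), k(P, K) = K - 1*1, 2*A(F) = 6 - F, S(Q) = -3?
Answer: -5*sqrt(42)/2 ≈ -16.202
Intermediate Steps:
A(F) = 3 - F/2 (A(F) = (6 - F)/2 = 3 - F/2)
k(P, K) = -1 + K (k(P, K) = K - 1 = -1 + K)
a(u) = -3 + u**2 (a(u) = u*u - 3 = u**2 - 3 = -3 + u**2)
(a(2)*sqrt(35 + k(7, 8)))*A(11) = ((-3 + 2**2)*sqrt(35 + (-1 + 8)))*(3 - 1/2*11) = ((-3 + 4)*sqrt(35 + 7))*(3 - 11/2) = (1*sqrt(42))*(-5/2) = sqrt(42)*(-5/2) = -5*sqrt(42)/2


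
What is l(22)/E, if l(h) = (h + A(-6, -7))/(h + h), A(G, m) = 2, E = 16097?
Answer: 6/177067 ≈ 3.3885e-5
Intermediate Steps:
l(h) = (2 + h)/(2*h) (l(h) = (h + 2)/(h + h) = (2 + h)/((2*h)) = (2 + h)*(1/(2*h)) = (2 + h)/(2*h))
l(22)/E = ((½)*(2 + 22)/22)/16097 = ((½)*(1/22)*24)*(1/16097) = (6/11)*(1/16097) = 6/177067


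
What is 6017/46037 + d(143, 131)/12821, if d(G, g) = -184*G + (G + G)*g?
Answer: 590640655/590240377 ≈ 1.0007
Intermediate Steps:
d(G, g) = -184*G + 2*G*g (d(G, g) = -184*G + (2*G)*g = -184*G + 2*G*g)
6017/46037 + d(143, 131)/12821 = 6017/46037 + (2*143*(-92 + 131))/12821 = 6017*(1/46037) + (2*143*39)*(1/12821) = 6017/46037 + 11154*(1/12821) = 6017/46037 + 11154/12821 = 590640655/590240377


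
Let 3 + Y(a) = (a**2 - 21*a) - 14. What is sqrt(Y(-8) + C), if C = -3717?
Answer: I*sqrt(3502) ≈ 59.178*I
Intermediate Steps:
Y(a) = -17 + a**2 - 21*a (Y(a) = -3 + ((a**2 - 21*a) - 14) = -3 + (-14 + a**2 - 21*a) = -17 + a**2 - 21*a)
sqrt(Y(-8) + C) = sqrt((-17 + (-8)**2 - 21*(-8)) - 3717) = sqrt((-17 + 64 + 168) - 3717) = sqrt(215 - 3717) = sqrt(-3502) = I*sqrt(3502)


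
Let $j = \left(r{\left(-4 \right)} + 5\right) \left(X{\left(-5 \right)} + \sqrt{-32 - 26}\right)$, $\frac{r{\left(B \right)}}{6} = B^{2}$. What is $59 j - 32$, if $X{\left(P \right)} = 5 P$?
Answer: $-149007 + 5959 i \sqrt{58} \approx -1.4901 \cdot 10^{5} + 45382.0 i$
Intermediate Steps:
$r{\left(B \right)} = 6 B^{2}$
$j = -2525 + 101 i \sqrt{58}$ ($j = \left(6 \left(-4\right)^{2} + 5\right) \left(5 \left(-5\right) + \sqrt{-32 - 26}\right) = \left(6 \cdot 16 + 5\right) \left(-25 + \sqrt{-58}\right) = \left(96 + 5\right) \left(-25 + i \sqrt{58}\right) = 101 \left(-25 + i \sqrt{58}\right) = -2525 + 101 i \sqrt{58} \approx -2525.0 + 769.19 i$)
$59 j - 32 = 59 \left(-2525 + 101 i \sqrt{58}\right) - 32 = \left(-148975 + 5959 i \sqrt{58}\right) - 32 = -149007 + 5959 i \sqrt{58}$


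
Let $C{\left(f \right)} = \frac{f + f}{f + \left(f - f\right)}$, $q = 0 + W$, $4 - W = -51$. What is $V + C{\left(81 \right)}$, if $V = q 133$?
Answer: $7317$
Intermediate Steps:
$W = 55$ ($W = 4 - -51 = 4 + 51 = 55$)
$q = 55$ ($q = 0 + 55 = 55$)
$V = 7315$ ($V = 55 \cdot 133 = 7315$)
$C{\left(f \right)} = 2$ ($C{\left(f \right)} = \frac{2 f}{f + 0} = \frac{2 f}{f} = 2$)
$V + C{\left(81 \right)} = 7315 + 2 = 7317$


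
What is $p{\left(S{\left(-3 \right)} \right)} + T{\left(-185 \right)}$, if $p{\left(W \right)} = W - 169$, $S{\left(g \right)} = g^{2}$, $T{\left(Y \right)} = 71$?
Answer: $-89$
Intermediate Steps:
$p{\left(W \right)} = -169 + W$
$p{\left(S{\left(-3 \right)} \right)} + T{\left(-185 \right)} = \left(-169 + \left(-3\right)^{2}\right) + 71 = \left(-169 + 9\right) + 71 = -160 + 71 = -89$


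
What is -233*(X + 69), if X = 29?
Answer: -22834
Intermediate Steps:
-233*(X + 69) = -233*(29 + 69) = -233*98 = -22834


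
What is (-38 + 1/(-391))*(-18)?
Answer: 267462/391 ≈ 684.05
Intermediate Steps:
(-38 + 1/(-391))*(-18) = (-38 - 1/391)*(-18) = -14859/391*(-18) = 267462/391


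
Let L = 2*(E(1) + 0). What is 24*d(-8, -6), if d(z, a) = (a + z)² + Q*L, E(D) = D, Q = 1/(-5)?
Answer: 23472/5 ≈ 4694.4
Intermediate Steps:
Q = -⅕ ≈ -0.20000
L = 2 (L = 2*(1 + 0) = 2*1 = 2)
d(z, a) = -⅖ + (a + z)² (d(z, a) = (a + z)² - ⅕*2 = (a + z)² - ⅖ = -⅖ + (a + z)²)
24*d(-8, -6) = 24*(-⅖ + (-6 - 8)²) = 24*(-⅖ + (-14)²) = 24*(-⅖ + 196) = 24*(978/5) = 23472/5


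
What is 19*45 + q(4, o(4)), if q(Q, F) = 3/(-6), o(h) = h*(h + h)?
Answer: 1709/2 ≈ 854.50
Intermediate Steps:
o(h) = 2*h² (o(h) = h*(2*h) = 2*h²)
q(Q, F) = -½ (q(Q, F) = 3*(-⅙) = -½)
19*45 + q(4, o(4)) = 19*45 - ½ = 855 - ½ = 1709/2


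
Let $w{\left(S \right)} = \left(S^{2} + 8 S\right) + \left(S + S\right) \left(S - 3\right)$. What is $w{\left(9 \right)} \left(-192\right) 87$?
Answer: $-4359744$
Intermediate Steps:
$w{\left(S \right)} = S^{2} + 8 S + 2 S \left(-3 + S\right)$ ($w{\left(S \right)} = \left(S^{2} + 8 S\right) + 2 S \left(-3 + S\right) = S^{2} + 8 S + 2 S \left(-3 + S\right)$)
$w{\left(9 \right)} \left(-192\right) 87 = 9 \left(2 + 3 \cdot 9\right) \left(-192\right) 87 = 9 \left(2 + 27\right) \left(-192\right) 87 = 9 \cdot 29 \left(-192\right) 87 = 261 \left(-192\right) 87 = \left(-50112\right) 87 = -4359744$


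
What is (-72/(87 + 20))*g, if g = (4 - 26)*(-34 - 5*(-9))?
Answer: 17424/107 ≈ 162.84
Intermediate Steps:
g = -242 (g = -22*(-34 + 45) = -22*11 = -242)
(-72/(87 + 20))*g = -72/(87 + 20)*(-242) = -72/107*(-242) = 17424/107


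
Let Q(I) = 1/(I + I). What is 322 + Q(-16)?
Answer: 10303/32 ≈ 321.97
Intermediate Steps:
Q(I) = 1/(2*I)
322 + Q(-16) = 322 + (1/2)/(-16) = 322 + (1/2)*(-1/16) = 322 - 1/32 = 10303/32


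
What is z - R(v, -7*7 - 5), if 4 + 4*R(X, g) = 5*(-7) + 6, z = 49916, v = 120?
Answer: 199697/4 ≈ 49924.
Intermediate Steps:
R(X, g) = -33/4 (R(X, g) = -1 + (5*(-7) + 6)/4 = -1 + (-35 + 6)/4 = -1 + (1/4)*(-29) = -1 - 29/4 = -33/4)
z - R(v, -7*7 - 5) = 49916 - 1*(-33/4) = 49916 + 33/4 = 199697/4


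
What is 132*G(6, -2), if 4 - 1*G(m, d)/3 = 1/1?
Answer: 1188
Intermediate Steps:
G(m, d) = 9 (G(m, d) = 12 - 3/1 = 12 - 3*1 = 12 - 3 = 9)
132*G(6, -2) = 132*9 = 1188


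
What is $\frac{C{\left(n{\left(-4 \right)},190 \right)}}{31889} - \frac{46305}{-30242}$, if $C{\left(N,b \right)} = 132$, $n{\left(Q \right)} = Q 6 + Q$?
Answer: $\frac{134601099}{87671558} \approx 1.5353$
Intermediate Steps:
$n{\left(Q \right)} = 7 Q$ ($n{\left(Q \right)} = 6 Q + Q = 7 Q$)
$\frac{C{\left(n{\left(-4 \right)},190 \right)}}{31889} - \frac{46305}{-30242} = \frac{132}{31889} - \frac{46305}{-30242} = 132 \cdot \frac{1}{31889} - - \frac{46305}{30242} = \frac{12}{2899} + \frac{46305}{30242} = \frac{134601099}{87671558}$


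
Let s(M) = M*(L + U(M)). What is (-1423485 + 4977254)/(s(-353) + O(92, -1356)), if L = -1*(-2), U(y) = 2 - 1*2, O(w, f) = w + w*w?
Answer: 3553769/7850 ≈ 452.71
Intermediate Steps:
O(w, f) = w + w²
U(y) = 0 (U(y) = 2 - 2 = 0)
L = 2
s(M) = 2*M (s(M) = M*(2 + 0) = M*2 = 2*M)
(-1423485 + 4977254)/(s(-353) + O(92, -1356)) = (-1423485 + 4977254)/(2*(-353) + 92*(1 + 92)) = 3553769/(-706 + 92*93) = 3553769/(-706 + 8556) = 3553769/7850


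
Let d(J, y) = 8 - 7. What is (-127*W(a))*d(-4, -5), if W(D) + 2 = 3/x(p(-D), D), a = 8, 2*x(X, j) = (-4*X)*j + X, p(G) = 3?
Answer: 8128/31 ≈ 262.19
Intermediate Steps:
d(J, y) = 1
x(X, j) = X/2 - 2*X*j (x(X, j) = ((-4*X)*j + X)/2 = (-4*X*j + X)/2 = (X - 4*X*j)/2 = X/2 - 2*X*j)
W(D) = -2 + 3/(3/2 - 6*D) (W(D) = -2 + 3/(((½)*3*(1 - 4*D))) = -2 + 3/(3/2 - 6*D))
(-127*W(a))*d(-4, -5) = -(-1016)*8/(-1 + 4*8)*1 = -(-1016)*8/(-1 + 32)*1 = -(-1016)*8/31*1 = -127*(-64/31)*1 = (8128/31)*1 = 8128/31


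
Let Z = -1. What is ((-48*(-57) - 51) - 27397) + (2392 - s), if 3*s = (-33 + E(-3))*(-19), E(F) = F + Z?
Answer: -67663/3 ≈ -22554.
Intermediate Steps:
E(F) = -1 + F (E(F) = F - 1 = -1 + F)
s = 703/3 (s = ((-33 + (-1 - 3))*(-19))/3 = ((-33 - 4)*(-19))/3 = (-37*(-19))/3 = (⅓)*703 = 703/3 ≈ 234.33)
((-48*(-57) - 51) - 27397) + (2392 - s) = ((-48*(-57) - 51) - 27397) + (2392 - 1*703/3) = ((2736 - 51) - 27397) + (2392 - 703/3) = (2685 - 27397) + 6473/3 = -24712 + 6473/3 = -67663/3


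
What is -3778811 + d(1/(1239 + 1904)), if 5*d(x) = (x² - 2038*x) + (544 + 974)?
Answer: -186628969640546/49392245 ≈ -3.7785e+6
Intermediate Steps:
d(x) = 1518/5 - 2038*x/5 + x²/5 (d(x) = ((x² - 2038*x) + (544 + 974))/5 = ((x² - 2038*x) + 1518)/5 = (1518 + x² - 2038*x)/5 = 1518/5 - 2038*x/5 + x²/5)
-3778811 + d(1/(1239 + 1904)) = -3778811 + (1518/5 - 2038/(5*(1239 + 1904)) + (1/(1239 + 1904))²/5) = -3778811 + (1518/5 - 2038/5/3143 + (1/3143)²/5) = -3778811 + (1518/5 - 2038/5*1/3143 + (1/3143)²/5) = -3778811 + (1518/5 - 2038/15715 + (⅕)*(1/9878449)) = -3778811 + (1518/5 - 2038/15715 + 1/49392245) = -3778811 + 14989080149/49392245 = -186628969640546/49392245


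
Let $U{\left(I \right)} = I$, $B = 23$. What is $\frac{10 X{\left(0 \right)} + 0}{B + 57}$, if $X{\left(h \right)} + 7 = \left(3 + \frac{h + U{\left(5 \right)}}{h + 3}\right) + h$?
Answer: $- \frac{7}{24} \approx -0.29167$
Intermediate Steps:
$X{\left(h \right)} = -4 + h + \frac{5 + h}{3 + h}$ ($X{\left(h \right)} = -7 + \left(\left(3 + \frac{h + 5}{h + 3}\right) + h\right) = -7 + \left(\left(3 + \frac{5 + h}{3 + h}\right) + h\right) = -7 + \left(3 + h + \frac{5 + h}{3 + h}\right) = -4 + h + \frac{5 + h}{3 + h}$)
$\frac{10 X{\left(0 \right)} + 0}{B + 57} = \frac{10 \frac{-7 + 0^{2}}{3 + 0} + 0}{23 + 57} = \frac{10 \frac{-7 + 0}{3} + 0}{80} = \frac{10 \cdot \frac{1}{3} \left(-7\right) + 0}{80} = \frac{10 \left(- \frac{7}{3}\right) + 0}{80} = \frac{- \frac{70}{3} + 0}{80} = \frac{1}{80} \left(- \frac{70}{3}\right) = - \frac{7}{24}$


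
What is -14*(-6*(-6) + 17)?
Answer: -742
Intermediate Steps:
-14*(-6*(-6) + 17) = -14*(36 + 17) = -14*53 = -742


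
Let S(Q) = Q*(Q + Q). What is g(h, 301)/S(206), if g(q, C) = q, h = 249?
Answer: 249/84872 ≈ 0.0029338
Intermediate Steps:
S(Q) = 2*Q**2 (S(Q) = Q*(2*Q) = 2*Q**2)
g(h, 301)/S(206) = 249/((2*206**2)) = 249/((2*42436)) = 249/84872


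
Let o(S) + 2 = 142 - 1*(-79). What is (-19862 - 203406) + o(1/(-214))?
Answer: -223049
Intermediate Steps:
o(S) = 219 (o(S) = -2 + (142 - 1*(-79)) = -2 + (142 + 79) = -2 + 221 = 219)
(-19862 - 203406) + o(1/(-214)) = (-19862 - 203406) + 219 = -223268 + 219 = -223049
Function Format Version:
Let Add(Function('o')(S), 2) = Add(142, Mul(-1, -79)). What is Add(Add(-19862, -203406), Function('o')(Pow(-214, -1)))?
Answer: -223049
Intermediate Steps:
Function('o')(S) = 219 (Function('o')(S) = Add(-2, Add(142, Mul(-1, -79))) = Add(-2, Add(142, 79)) = Add(-2, 221) = 219)
Add(Add(-19862, -203406), Function('o')(Pow(-214, -1))) = Add(Add(-19862, -203406), 219) = Add(-223268, 219) = -223049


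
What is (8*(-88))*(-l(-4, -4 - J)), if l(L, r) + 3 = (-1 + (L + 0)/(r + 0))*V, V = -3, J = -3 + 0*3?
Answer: -8448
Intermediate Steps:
J = -3 (J = -3 + 0 = -3)
l(L, r) = -3*L/r (l(L, r) = -3 + (-1 + (L + 0)/(r + 0))*(-3) = -3 + (-1 + L/r)*(-3) = -3 + (3 - 3*L/r) = -3*L/r)
(8*(-88))*(-l(-4, -4 - J)) = (8*(-88))*(-(-3)*(-4)/(-4 - 1*(-3))) = -(-704)*(-3*(-4)/(-4 + 3)) = -(-704)*(-3*(-4)/(-1)) = -(-704)*(-3*(-4)*(-1)) = -(-704)*(-12) = -704*12 = -8448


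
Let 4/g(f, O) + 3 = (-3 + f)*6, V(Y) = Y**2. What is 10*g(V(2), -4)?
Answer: 40/3 ≈ 13.333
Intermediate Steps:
g(f, O) = 4/(-21 + 6*f) (g(f, O) = 4/(-3 + (-3 + f)*6) = 4/(-3 + (-18 + 6*f)) = 4/(-21 + 6*f))
10*g(V(2), -4) = 10*(4/(3*(-7 + 2*2**2))) = 10*(4/(3*(-7 + 2*4))) = 10*(4/(3*(-7 + 8))) = 10*((4/3)/1) = 10*((4/3)*1) = 10*(4/3) = 40/3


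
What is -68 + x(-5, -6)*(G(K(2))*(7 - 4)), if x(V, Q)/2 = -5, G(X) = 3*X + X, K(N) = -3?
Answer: 292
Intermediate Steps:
G(X) = 4*X
x(V, Q) = -10 (x(V, Q) = 2*(-5) = -10)
-68 + x(-5, -6)*(G(K(2))*(7 - 4)) = -68 - 10*4*(-3)*(7 - 4) = -68 - (-120)*3 = -68 - 10*(-36) = -68 + 360 = 292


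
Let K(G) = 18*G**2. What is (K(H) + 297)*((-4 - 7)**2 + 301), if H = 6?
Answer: 398790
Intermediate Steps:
(K(H) + 297)*((-4 - 7)**2 + 301) = (18*6**2 + 297)*((-4 - 7)**2 + 301) = (18*36 + 297)*((-11)**2 + 301) = (648 + 297)*(121 + 301) = 945*422 = 398790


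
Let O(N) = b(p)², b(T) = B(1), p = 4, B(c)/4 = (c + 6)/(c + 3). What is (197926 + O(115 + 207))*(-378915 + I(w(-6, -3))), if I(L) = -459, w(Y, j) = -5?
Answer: -75106567650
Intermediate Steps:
B(c) = 4*(6 + c)/(3 + c) (B(c) = 4*((c + 6)/(c + 3)) = 4*((6 + c)/(3 + c)) = 4*(6 + c)/(3 + c))
b(T) = 7 (b(T) = 4*(6 + 1)/(3 + 1) = 4*7/4 = 4*(¼)*7 = 7)
O(N) = 49 (O(N) = 7² = 49)
(197926 + O(115 + 207))*(-378915 + I(w(-6, -3))) = (197926 + 49)*(-378915 - 459) = 197975*(-379374) = -75106567650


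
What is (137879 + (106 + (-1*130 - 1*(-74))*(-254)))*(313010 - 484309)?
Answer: -26073249491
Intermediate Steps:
(137879 + (106 + (-1*130 - 1*(-74))*(-254)))*(313010 - 484309) = (137879 + (106 + (-130 + 74)*(-254)))*(-171299) = (137879 + (106 - 56*(-254)))*(-171299) = (137879 + (106 + 14224))*(-171299) = (137879 + 14330)*(-171299) = 152209*(-171299) = -26073249491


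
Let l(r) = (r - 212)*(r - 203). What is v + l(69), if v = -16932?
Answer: 2230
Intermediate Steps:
l(r) = (-212 + r)*(-203 + r)
v + l(69) = -16932 + (43036 + 69² - 415*69) = -16932 + (43036 + 4761 - 28635) = -16932 + 19162 = 2230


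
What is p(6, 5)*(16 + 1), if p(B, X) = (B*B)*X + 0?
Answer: 3060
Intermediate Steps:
p(B, X) = X*B² (p(B, X) = B²*X + 0 = X*B² + 0 = X*B²)
p(6, 5)*(16 + 1) = (5*6²)*(16 + 1) = (5*36)*17 = 180*17 = 3060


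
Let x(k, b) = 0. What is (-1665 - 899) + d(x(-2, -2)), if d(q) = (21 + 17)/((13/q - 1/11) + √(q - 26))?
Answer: -2564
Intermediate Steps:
d(q) = 38/(-1/11 + √(-26 + q) + 13/q) (d(q) = 38/((13/q - 1*1/11) + √(-26 + q)) = 38/((13/q - 1/11) + √(-26 + q)) = 38/((-1/11 + 13/q) + √(-26 + q)) = 38/(-1/11 + √(-26 + q) + 13/q))
(-1665 - 899) + d(x(-2, -2)) = (-1665 - 899) + 418*0/(143 - 1*0 + 11*0*√(-26 + 0)) = -2564 + 418*0/(143 + 0 + 11*0*√(-26)) = -2564 + 418*0/(143 + 0 + 11*0*(I*√26)) = -2564 + 418*0/(143 + 0 + 0) = -2564 + 418*0/143 = -2564 + 418*0*(1/143) = -2564 + 0 = -2564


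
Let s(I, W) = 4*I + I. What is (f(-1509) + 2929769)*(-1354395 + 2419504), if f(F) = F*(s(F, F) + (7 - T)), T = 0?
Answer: 15235969917599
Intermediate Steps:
s(I, W) = 5*I
f(F) = F*(7 + 5*F) (f(F) = F*(5*F + (7 - 1*0)) = F*(5*F + (7 + 0)) = F*(5*F + 7) = F*(7 + 5*F))
(f(-1509) + 2929769)*(-1354395 + 2419504) = (-1509*(7 + 5*(-1509)) + 2929769)*(-1354395 + 2419504) = (-1509*(7 - 7545) + 2929769)*1065109 = (-1509*(-7538) + 2929769)*1065109 = (11374842 + 2929769)*1065109 = 14304611*1065109 = 15235969917599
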